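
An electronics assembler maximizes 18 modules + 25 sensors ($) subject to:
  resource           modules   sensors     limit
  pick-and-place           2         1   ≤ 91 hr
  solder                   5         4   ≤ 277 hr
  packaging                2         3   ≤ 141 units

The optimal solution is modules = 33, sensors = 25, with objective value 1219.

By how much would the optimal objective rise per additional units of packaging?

Check each constraint at x*: pick-and-place 91/91 (tight); solder 265/277 (slack 12); packaging 141/141 (tight).
By complementary slackness, y = 0 for the non-binding constraint.
From A_Bᵀ y = c: 2·y_pick-and-place + 2·y_packaging = 18; 1·y_pick-and-place + 3·y_packaging = 25.
→ y_pick-and-place = 1 and y_packaging = 8.
Shadow price of packaging = 8.

8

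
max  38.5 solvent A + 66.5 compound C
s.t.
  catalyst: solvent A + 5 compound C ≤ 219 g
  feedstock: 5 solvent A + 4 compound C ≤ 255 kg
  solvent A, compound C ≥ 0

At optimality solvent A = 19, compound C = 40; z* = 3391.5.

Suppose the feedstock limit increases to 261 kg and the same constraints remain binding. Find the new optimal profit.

3427.5

Check each constraint at x*: catalyst 219/219 (tight); feedstock 255/255 (tight).
Dual feasibility on the basic columns requires 1·y_catalyst + 5·y_feedstock = 38.5, 5·y_catalyst + 4·y_feedstock = 66.5.
Solving: y_catalyst = 8.5, y_feedstock = 6.
Δz = y_feedstock·Δb = 6 × (6) = 36, so new z* = 3391.5 + 36 = 3427.5.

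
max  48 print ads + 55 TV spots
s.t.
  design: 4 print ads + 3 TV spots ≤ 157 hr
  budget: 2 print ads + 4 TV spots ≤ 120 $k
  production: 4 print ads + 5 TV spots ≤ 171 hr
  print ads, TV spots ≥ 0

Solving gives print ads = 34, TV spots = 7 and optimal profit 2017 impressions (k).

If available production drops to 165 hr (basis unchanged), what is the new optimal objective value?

1960

Binding: design and production. Non-binding: budget (24 unused).
By complementary slackness, y = 0 for the non-binding constraint.
Dual feasibility on the basic columns requires 4·y_design + 4·y_production = 48, 3·y_design + 5·y_production = 55.
→ y_design = 2.5 and y_production = 9.5.
Δz = y_production·Δb = 9.5 × (-6) = -57, so new z* = 2017 − 57 = 1960.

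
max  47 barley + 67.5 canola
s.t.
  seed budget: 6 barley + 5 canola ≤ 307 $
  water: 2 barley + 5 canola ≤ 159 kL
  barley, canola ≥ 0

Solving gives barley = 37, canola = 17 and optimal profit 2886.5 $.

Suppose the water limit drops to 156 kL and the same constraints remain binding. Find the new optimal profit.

Check each constraint at x*: seed budget 307/307 (tight); water 159/159 (tight).
From A_Bᵀ y = c: 6·y_seed budget + 2·y_water = 47; 5·y_seed budget + 5·y_water = 67.5.
Solving: y_seed budget = 5, y_water = 8.5.
Δz = y_water·Δb = 8.5 × (-3) = -25.5, so new z* = 2886.5 − 25.5 = 2861.

2861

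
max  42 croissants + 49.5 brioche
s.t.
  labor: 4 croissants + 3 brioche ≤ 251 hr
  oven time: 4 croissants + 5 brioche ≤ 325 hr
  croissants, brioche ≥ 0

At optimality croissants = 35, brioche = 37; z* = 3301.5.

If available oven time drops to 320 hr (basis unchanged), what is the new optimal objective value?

Check each constraint at x*: labor 251/251 (tight); oven time 325/325 (tight).
The binding rows give the dual system: 4·y_labor + 4·y_oven time = 42 and 3·y_labor + 5·y_oven time = 49.5.
→ y_labor = 1.5 and y_oven time = 9.
Δz = y_oven time·Δb = 9 × (-5) = -45, so new z* = 3301.5 − 45 = 3256.5.

3256.5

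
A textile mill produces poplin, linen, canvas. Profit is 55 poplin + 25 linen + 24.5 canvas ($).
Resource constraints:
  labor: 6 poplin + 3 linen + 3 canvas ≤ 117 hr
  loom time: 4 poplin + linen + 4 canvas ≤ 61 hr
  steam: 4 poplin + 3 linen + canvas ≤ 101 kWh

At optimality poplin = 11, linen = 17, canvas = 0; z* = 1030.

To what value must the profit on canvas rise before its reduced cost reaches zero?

32.5

At the optimum: labor uses 117 of 117 (binding); loom time uses 61 of 61 (binding); steam uses 95 of 101 (slack = 6).
Slack constraints have shadow price 0 (complementary slackness).
The binding rows give the dual system: 6·y_labor + 4·y_loom time = 55 and 3·y_labor + 1·y_loom time = 25.
→ y_labor = 7.5 and y_loom time = 2.5.
canvas enters the basis when its profit ≥ yᵀa₃ = 7.5·3 + 2.5·4 = 32.5.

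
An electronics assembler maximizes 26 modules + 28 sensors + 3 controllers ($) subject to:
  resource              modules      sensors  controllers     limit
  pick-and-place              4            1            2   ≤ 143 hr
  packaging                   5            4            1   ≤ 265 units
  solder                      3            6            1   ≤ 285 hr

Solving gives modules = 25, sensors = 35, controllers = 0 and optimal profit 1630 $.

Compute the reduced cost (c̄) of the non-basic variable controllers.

Check each constraint at x*: pick-and-place 135/143 (slack 8); packaging 265/265 (tight); solder 285/285 (tight).
Slack constraints have shadow price 0 (complementary slackness).
From A_Bᵀ y = c: 5·y_packaging + 3·y_solder = 26; 4·y_packaging + 6·y_solder = 28.
This yields shadow prices y_packaging = 4, y_solder = 2.
Reduced cost of controllers: c₃ − yᵀa₃ = 3 − (4·1 + 2·1) = 3 − 6 = -3.

-3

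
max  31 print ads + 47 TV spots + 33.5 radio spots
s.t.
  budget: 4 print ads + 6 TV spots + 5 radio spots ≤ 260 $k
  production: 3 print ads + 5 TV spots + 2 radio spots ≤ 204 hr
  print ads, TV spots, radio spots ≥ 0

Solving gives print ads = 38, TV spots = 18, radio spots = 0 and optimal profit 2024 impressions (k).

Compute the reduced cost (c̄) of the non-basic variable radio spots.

-3.5

Check each constraint at x*: budget 260/260 (tight); production 204/204 (tight).
From A_Bᵀ y = c: 4·y_budget + 3·y_production = 31; 6·y_budget + 5·y_production = 47.
→ y_budget = 7 and y_production = 1.
Reduced cost of radio spots: c₃ − yᵀa₃ = 33.5 − (7·5 + 1·2) = 33.5 − 37 = -3.5.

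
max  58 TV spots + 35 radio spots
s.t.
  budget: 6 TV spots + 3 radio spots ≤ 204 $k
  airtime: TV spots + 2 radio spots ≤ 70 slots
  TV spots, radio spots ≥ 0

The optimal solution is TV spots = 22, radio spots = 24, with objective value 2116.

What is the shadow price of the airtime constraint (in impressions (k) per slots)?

4

At the optimum: budget uses 204 of 204 (binding); airtime uses 70 of 70 (binding).
The binding rows give the dual system: 6·y_budget + 1·y_airtime = 58 and 3·y_budget + 2·y_airtime = 35.
→ y_budget = 9 and y_airtime = 4.
Shadow price of airtime = 4.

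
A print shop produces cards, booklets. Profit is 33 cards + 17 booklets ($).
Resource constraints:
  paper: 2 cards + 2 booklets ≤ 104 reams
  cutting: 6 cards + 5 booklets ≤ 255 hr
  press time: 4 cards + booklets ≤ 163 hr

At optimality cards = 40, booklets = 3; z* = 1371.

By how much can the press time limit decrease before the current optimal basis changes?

112

Binding constraints: cutting, press time. The basis is B = [[6,5],[4,1]] with det -14.
Per unit decrease in press time, x* moves by d = (-0.3571, 0.4286).
The basis stays optimal until cards reaches 0; allowable decrease = 112 hr.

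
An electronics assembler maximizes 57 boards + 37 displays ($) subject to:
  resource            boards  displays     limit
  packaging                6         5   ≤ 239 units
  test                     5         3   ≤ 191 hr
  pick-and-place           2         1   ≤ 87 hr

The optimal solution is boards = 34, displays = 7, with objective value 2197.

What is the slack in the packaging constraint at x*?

0

packaging used = 6·34 + 5·7 = 239; slack = 239 − 239 = 0.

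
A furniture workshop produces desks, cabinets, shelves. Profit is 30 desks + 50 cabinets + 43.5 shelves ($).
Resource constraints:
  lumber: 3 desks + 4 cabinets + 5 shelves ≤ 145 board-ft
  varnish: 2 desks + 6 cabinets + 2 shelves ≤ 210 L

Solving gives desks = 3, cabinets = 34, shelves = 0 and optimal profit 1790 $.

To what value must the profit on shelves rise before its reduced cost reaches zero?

At the optimum: lumber uses 145 of 145 (binding); varnish uses 210 of 210 (binding).
The binding rows give the dual system: 3·y_lumber + 2·y_varnish = 30 and 4·y_lumber + 6·y_varnish = 50.
This yields shadow prices y_lumber = 8, y_varnish = 3.
shelves enters the basis when its profit ≥ yᵀa₃ = 8·5 + 3·2 = 46.

46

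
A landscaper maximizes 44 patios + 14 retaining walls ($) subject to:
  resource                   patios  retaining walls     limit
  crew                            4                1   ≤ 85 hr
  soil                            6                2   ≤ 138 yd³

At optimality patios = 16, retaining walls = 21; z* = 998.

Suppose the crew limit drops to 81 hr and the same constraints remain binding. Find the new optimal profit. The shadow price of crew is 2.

990

Δb = -4, so new z* = 998 + (2)·(-4) = 998 − 8 = 990.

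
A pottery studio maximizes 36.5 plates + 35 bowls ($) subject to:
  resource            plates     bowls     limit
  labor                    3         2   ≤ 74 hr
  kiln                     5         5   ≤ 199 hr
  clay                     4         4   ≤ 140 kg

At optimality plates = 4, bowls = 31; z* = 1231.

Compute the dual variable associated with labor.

1.5

Binding: labor and clay. Non-binding: kiln (24 unused).
Since kiln is not tight, its dual is 0.
From A_Bᵀ y = c: 3·y_labor + 4·y_clay = 36.5; 2·y_labor + 4·y_clay = 35.
Solving: y_labor = 1.5, y_clay = 8.
Shadow price of labor = 1.5.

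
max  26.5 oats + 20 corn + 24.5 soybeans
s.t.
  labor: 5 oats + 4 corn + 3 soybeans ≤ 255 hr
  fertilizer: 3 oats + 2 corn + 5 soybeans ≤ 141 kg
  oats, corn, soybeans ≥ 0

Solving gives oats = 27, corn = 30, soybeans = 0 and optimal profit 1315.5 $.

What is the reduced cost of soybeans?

Check each constraint at x*: labor 255/255 (tight); fertilizer 141/141 (tight).
Dual feasibility on the basic columns requires 5·y_labor + 3·y_fertilizer = 26.5, 4·y_labor + 2·y_fertilizer = 20.
Solving: y_labor = 3.5, y_fertilizer = 3.
Reduced cost of soybeans: c₃ − yᵀa₃ = 24.5 − (3.5·3 + 3·5) = 24.5 − 25.5 = -1.

-1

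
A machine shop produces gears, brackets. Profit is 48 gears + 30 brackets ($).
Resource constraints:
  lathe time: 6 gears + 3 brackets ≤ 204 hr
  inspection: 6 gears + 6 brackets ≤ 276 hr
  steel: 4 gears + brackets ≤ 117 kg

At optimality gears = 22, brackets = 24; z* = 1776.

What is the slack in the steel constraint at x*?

steel used = 4·22 + 1·24 = 112; slack = 117 − 112 = 5.

5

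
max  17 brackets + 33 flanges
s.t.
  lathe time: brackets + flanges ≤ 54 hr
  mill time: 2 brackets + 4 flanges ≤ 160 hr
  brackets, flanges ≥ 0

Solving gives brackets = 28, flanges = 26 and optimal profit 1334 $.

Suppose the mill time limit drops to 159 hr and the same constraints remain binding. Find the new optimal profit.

1326

At the optimum: lathe time uses 54 of 54 (binding); mill time uses 160 of 160 (binding).
From A_Bᵀ y = c: 1·y_lathe time + 2·y_mill time = 17; 1·y_lathe time + 4·y_mill time = 33.
→ y_lathe time = 1 and y_mill time = 8.
Δz = y_mill time·Δb = 8 × (-1) = -8, so new z* = 1334 − 8 = 1326.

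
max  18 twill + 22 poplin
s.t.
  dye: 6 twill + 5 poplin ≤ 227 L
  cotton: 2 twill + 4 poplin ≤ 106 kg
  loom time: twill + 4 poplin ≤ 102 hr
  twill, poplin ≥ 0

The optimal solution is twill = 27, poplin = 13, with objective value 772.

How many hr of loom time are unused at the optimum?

loom time used = 1·27 + 4·13 = 79; slack = 102 − 79 = 23.

23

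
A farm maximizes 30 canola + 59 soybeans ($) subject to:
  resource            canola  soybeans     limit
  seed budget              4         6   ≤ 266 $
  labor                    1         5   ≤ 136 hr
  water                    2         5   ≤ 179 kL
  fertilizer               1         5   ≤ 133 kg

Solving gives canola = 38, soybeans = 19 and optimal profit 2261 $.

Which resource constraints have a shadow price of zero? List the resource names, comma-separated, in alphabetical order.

labor, water

seed budget: 266/266 (binding)
labor: 133/136 (slack 3)
water: 171/179 (slack 8)
fertilizer: 133/133 (binding)
By complementary slackness, a constraint with positive slack has shadow price 0 → labor, water.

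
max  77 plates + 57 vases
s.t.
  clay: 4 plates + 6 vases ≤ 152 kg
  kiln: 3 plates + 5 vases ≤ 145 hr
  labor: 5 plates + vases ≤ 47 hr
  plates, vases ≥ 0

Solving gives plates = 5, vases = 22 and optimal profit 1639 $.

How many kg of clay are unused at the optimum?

0

clay used = 4·5 + 6·22 = 152; slack = 152 − 152 = 0.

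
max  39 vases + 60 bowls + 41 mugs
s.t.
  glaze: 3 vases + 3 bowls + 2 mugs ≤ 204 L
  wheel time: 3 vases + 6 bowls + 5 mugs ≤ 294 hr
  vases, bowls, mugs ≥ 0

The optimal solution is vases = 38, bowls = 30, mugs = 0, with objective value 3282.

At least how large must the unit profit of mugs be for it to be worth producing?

Check each constraint at x*: glaze 204/204 (tight); wheel time 294/294 (tight).
Dual feasibility on the basic columns requires 3·y_glaze + 3·y_wheel time = 39, 3·y_glaze + 6·y_wheel time = 60.
Solving: y_glaze = 6, y_wheel time = 7.
mugs enters the basis when its profit ≥ yᵀa₃ = 6·2 + 7·5 = 47.

47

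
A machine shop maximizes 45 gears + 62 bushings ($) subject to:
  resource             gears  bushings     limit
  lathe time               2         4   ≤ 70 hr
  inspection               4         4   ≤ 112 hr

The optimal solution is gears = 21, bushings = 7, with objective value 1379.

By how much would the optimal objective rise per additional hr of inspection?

At the optimum: lathe time uses 70 of 70 (binding); inspection uses 112 of 112 (binding).
The binding rows give the dual system: 2·y_lathe time + 4·y_inspection = 45 and 4·y_lathe time + 4·y_inspection = 62.
This yields shadow prices y_lathe time = 8.5, y_inspection = 7.
Shadow price of inspection = 7.

7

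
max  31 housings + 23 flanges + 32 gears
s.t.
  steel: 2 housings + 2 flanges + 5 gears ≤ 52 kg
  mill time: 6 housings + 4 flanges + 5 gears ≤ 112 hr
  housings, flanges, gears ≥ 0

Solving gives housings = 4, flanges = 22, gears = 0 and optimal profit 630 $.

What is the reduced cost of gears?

Both steel and mill time are binding at x*.
The binding rows give the dual system: 2·y_steel + 6·y_mill time = 31 and 2·y_steel + 4·y_mill time = 23.
This yields shadow prices y_steel = 3.5, y_mill time = 4.
Reduced cost of gears: c₃ − yᵀa₃ = 32 − (3.5·5 + 4·5) = 32 − 37.5 = -5.5.

-5.5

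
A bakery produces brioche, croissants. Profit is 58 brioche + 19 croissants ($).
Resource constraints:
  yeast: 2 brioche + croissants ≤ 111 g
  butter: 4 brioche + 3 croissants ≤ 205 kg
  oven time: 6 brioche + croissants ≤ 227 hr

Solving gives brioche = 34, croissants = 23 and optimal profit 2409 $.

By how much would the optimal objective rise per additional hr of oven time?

7

At the optimum: yeast uses 91 of 111 (slack = 20); butter uses 205 of 205 (binding); oven time uses 227 of 227 (binding).
Since yeast is not tight, its dual is 0.
Dual feasibility on the basic columns requires 4·y_butter + 6·y_oven time = 58, 3·y_butter + 1·y_oven time = 19.
→ y_butter = 4 and y_oven time = 7.
Shadow price of oven time = 7.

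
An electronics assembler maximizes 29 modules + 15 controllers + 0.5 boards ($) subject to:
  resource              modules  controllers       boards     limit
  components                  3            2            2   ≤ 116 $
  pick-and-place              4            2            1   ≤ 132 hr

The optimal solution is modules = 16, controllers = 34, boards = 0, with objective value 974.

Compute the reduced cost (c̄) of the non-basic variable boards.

-8

Check each constraint at x*: components 116/116 (tight); pick-and-place 132/132 (tight).
Dual feasibility on the basic columns requires 3·y_components + 4·y_pick-and-place = 29, 2·y_components + 2·y_pick-and-place = 15.
→ y_components = 1 and y_pick-and-place = 6.5.
Reduced cost of boards: c₃ − yᵀa₃ = 0.5 − (1·2 + 6.5·1) = 0.5 − 8.5 = -8.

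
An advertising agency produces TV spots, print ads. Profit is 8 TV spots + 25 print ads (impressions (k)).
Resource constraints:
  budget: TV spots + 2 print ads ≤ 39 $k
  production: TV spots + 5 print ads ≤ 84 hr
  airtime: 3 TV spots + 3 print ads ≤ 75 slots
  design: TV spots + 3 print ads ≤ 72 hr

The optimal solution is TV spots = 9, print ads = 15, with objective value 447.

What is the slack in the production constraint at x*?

production used = 1·9 + 5·15 = 84; slack = 84 − 84 = 0.

0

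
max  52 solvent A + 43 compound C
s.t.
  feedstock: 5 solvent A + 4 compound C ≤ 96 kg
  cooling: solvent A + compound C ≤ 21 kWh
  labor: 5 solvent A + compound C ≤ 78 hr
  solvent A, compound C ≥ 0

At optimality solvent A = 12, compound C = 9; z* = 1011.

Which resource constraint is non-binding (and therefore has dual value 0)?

labor

feedstock: 96/96 (binding)
cooling: 21/21 (binding)
labor: 69/78 (slack 9)
By complementary slackness, a constraint with positive slack has shadow price 0 → labor.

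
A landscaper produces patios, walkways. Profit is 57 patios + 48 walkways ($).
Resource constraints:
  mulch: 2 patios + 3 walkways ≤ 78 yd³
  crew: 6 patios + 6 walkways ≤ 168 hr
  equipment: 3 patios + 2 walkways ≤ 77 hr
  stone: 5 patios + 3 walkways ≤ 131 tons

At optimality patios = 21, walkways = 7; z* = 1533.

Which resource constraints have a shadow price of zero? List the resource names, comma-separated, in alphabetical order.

mulch, stone

mulch: 63/78 (slack 15)
crew: 168/168 (binding)
equipment: 77/77 (binding)
stone: 126/131 (slack 5)
By complementary slackness, a constraint with positive slack has shadow price 0 → mulch, stone.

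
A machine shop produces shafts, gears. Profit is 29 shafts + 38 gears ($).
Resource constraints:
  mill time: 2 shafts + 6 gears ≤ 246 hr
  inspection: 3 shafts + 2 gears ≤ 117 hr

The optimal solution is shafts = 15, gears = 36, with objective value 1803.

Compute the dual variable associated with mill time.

At the optimum: mill time uses 246 of 246 (binding); inspection uses 117 of 117 (binding).
From A_Bᵀ y = c: 2·y_mill time + 3·y_inspection = 29; 6·y_mill time + 2·y_inspection = 38.
Solving: y_mill time = 4, y_inspection = 7.
Shadow price of mill time = 4.

4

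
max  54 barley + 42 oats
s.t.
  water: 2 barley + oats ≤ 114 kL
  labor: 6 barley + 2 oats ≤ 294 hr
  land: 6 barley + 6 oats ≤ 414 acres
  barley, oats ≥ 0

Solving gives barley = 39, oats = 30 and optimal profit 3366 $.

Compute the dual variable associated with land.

Binding: labor and land. Non-binding: water (6 unused).
Slack constraints have shadow price 0 (complementary slackness).
From A_Bᵀ y = c: 6·y_labor + 6·y_land = 54; 2·y_labor + 6·y_land = 42.
This yields shadow prices y_labor = 3, y_land = 6.
Shadow price of land = 6.

6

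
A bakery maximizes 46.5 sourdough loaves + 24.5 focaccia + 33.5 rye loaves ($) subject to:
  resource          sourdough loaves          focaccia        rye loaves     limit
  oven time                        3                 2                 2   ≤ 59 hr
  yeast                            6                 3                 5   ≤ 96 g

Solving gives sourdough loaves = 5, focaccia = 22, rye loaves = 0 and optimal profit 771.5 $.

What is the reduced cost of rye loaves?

-4

Check each constraint at x*: oven time 59/59 (tight); yeast 96/96 (tight).
From A_Bᵀ y = c: 3·y_oven time + 6·y_yeast = 46.5; 2·y_oven time + 3·y_yeast = 24.5.
→ y_oven time = 2.5 and y_yeast = 6.5.
Reduced cost of rye loaves: c₃ − yᵀa₃ = 33.5 − (2.5·2 + 6.5·5) = 33.5 − 37.5 = -4.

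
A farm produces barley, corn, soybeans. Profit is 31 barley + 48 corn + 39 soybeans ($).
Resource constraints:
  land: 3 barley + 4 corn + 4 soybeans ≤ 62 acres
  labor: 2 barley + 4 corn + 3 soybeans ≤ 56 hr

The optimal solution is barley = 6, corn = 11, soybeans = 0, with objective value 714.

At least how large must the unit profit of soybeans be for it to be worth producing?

Check each constraint at x*: land 62/62 (tight); labor 56/56 (tight).
Dual feasibility on the basic columns requires 3·y_land + 2·y_labor = 31, 4·y_land + 4·y_labor = 48.
→ y_land = 7 and y_labor = 5.
soybeans enters the basis when its profit ≥ yᵀa₃ = 7·4 + 5·3 = 43.

43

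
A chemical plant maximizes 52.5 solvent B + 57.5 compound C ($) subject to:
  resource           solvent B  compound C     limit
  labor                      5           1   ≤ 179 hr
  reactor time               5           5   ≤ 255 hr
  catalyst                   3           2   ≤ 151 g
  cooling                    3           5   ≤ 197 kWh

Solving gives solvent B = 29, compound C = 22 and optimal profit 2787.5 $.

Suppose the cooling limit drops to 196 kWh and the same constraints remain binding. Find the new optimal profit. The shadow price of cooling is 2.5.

Δb = -1, so new z* = 2787.5 + (2.5)·(-1) = 2787.5 − 2.5 = 2785.

2785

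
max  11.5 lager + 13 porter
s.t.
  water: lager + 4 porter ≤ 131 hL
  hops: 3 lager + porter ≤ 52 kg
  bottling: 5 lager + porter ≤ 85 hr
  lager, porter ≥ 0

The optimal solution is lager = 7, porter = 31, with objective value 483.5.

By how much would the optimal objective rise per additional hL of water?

Binding: water and hops. Non-binding: bottling (19 unused).
Since bottling is not tight, its dual is 0.
The binding rows give the dual system: 1·y_water + 3·y_hops = 11.5 and 4·y_water + 1·y_hops = 13.
→ y_water = 2.5 and y_hops = 3.
Shadow price of water = 2.5.

2.5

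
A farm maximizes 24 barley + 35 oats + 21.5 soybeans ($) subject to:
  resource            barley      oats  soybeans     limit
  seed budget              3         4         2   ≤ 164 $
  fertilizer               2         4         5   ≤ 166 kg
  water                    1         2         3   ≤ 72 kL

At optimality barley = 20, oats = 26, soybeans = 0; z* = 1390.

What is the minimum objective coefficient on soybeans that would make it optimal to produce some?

Check each constraint at x*: seed budget 164/164 (tight); fertilizer 144/166 (slack 22); water 72/72 (tight).
By complementary slackness, y = 0 for the non-binding constraint.
The binding rows give the dual system: 3·y_seed budget + 1·y_water = 24 and 4·y_seed budget + 2·y_water = 35.
→ y_seed budget = 6.5 and y_water = 4.5.
soybeans enters the basis when its profit ≥ yᵀa₃ = 6.5·2 + 4.5·3 = 26.5.

26.5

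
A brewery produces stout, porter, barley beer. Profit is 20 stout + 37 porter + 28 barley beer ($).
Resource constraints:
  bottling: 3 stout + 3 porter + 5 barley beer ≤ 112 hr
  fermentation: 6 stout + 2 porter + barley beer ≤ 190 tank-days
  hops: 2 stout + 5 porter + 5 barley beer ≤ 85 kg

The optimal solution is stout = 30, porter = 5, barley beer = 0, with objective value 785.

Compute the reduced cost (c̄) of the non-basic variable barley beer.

-8

Binding: fermentation and hops. Non-binding: bottling (7 unused).
By complementary slackness, y = 0 for the non-binding constraint.
The binding rows give the dual system: 6·y_fermentation + 2·y_hops = 20 and 2·y_fermentation + 5·y_hops = 37.
Solving: y_fermentation = 1, y_hops = 7.
Reduced cost of barley beer: c₃ − yᵀa₃ = 28 − (1·1 + 7·5) = 28 − 36 = -8.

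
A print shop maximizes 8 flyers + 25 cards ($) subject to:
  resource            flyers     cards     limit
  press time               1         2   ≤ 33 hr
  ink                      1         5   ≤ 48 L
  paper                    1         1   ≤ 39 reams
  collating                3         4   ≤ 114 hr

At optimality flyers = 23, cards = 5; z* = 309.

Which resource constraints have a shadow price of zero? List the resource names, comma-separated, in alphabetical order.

press time: 33/33 (binding)
ink: 48/48 (binding)
paper: 28/39 (slack 11)
collating: 89/114 (slack 25)
By complementary slackness, a constraint with positive slack has shadow price 0 → collating, paper.

collating, paper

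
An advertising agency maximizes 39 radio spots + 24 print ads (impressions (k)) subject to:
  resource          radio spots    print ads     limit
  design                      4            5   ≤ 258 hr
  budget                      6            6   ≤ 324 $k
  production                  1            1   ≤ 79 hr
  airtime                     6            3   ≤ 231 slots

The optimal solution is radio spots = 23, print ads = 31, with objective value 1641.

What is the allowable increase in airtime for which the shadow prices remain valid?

Binding constraints: budget, airtime. The basis is B = [[6,6],[6,3]] with det -18.
Per unit increase in airtime, x* moves by d = (0.3333, -0.3333).
The basis stays optimal until print ads reaches 0; allowable increase = 93 slots.

93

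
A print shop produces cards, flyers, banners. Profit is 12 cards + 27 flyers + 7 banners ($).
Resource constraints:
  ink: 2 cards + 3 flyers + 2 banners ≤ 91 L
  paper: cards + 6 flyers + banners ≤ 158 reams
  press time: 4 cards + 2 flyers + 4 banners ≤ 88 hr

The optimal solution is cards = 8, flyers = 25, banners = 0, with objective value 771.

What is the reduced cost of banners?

At the optimum: ink uses 91 of 91 (binding); paper uses 158 of 158 (binding); press time uses 82 of 88 (slack = 6).
By complementary slackness, y = 0 for the non-binding constraint.
From A_Bᵀ y = c: 2·y_ink + 1·y_paper = 12; 3·y_ink + 6·y_paper = 27.
Solving: y_ink = 5, y_paper = 2.
Reduced cost of banners: c₃ − yᵀa₃ = 7 − (5·2 + 2·1) = 7 − 12 = -5.

-5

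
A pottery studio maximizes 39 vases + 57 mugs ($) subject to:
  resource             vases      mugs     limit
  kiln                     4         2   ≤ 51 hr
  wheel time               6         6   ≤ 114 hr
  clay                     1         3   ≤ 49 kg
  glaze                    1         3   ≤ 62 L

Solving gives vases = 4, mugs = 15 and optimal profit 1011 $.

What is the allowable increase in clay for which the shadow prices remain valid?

Binding constraints: wheel time, clay. The basis is B = [[6,6],[1,3]] with det 12.
Per unit increase in clay, x* moves by d = (-0.5, 0.5).
The basis stays optimal until vases reaches 0; allowable increase = 8 kg.

8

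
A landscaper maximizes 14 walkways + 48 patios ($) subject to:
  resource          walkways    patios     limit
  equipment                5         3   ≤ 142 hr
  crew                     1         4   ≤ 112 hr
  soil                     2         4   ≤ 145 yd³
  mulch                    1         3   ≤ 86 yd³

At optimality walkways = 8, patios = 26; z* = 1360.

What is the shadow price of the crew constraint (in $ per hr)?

At the optimum: equipment uses 118 of 142 (slack = 24); crew uses 112 of 112 (binding); soil uses 120 of 145 (slack = 25); mulch uses 86 of 86 (binding).
By complementary slackness, y = 0 for the non-binding constraints.
From A_Bᵀ y = c: 1·y_crew + 1·y_mulch = 14; 4·y_crew + 3·y_mulch = 48.
This yields shadow prices y_crew = 6, y_mulch = 8.
Shadow price of crew = 6.

6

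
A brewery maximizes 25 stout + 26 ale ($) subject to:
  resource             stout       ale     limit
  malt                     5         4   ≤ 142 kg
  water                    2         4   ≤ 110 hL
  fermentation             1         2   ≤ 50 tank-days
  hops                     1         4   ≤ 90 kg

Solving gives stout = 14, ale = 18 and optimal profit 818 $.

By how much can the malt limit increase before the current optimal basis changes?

108

Binding constraints: malt, fermentation. The basis is B = [[5,4],[1,2]] with det 6.
Per unit increase in malt, x* moves by d = (0.3333, -0.1667).
The basis stays optimal until ale reaches 0; allowable increase = 108 kg.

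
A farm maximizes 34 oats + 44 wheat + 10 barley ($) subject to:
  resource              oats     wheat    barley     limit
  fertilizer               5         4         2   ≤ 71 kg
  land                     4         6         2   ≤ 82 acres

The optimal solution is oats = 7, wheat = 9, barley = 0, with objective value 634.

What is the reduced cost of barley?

-6

Check each constraint at x*: fertilizer 71/71 (tight); land 82/82 (tight).
Dual feasibility on the basic columns requires 5·y_fertilizer + 4·y_land = 34, 4·y_fertilizer + 6·y_land = 44.
Solving: y_fertilizer = 2, y_land = 6.
Reduced cost of barley: c₃ − yᵀa₃ = 10 − (2·2 + 6·2) = 10 − 16 = -6.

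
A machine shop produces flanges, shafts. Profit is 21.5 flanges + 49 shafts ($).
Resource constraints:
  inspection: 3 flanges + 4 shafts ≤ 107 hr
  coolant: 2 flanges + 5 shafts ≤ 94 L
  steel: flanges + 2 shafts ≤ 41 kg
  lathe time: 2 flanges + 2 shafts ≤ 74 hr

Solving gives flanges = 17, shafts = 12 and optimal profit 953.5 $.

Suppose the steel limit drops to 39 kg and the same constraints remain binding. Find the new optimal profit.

Check each constraint at x*: inspection 99/107 (slack 8); coolant 94/94 (tight); steel 41/41 (tight); lathe time 58/74 (slack 16).
By complementary slackness, y = 0 for the non-binding constraints.
The binding rows give the dual system: 2·y_coolant + 1·y_steel = 21.5 and 5·y_coolant + 2·y_steel = 49.
Solving: y_coolant = 6, y_steel = 9.5.
Δz = y_steel·Δb = 9.5 × (-2) = -19, so new z* = 953.5 − 19 = 934.5.

934.5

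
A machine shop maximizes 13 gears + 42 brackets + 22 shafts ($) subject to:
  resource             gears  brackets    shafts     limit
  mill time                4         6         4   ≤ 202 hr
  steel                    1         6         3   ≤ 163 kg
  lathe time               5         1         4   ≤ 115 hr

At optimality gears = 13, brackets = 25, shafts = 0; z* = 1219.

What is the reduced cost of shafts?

Binding: mill time and steel. Non-binding: lathe time (25 unused).
Slack constraints have shadow price 0 (complementary slackness).
Dual feasibility on the basic columns requires 4·y_mill time + 1·y_steel = 13, 6·y_mill time + 6·y_steel = 42.
This yields shadow prices y_mill time = 2, y_steel = 5.
Reduced cost of shafts: c₃ − yᵀa₃ = 22 − (2·4 + 5·3) = 22 − 23 = -1.

-1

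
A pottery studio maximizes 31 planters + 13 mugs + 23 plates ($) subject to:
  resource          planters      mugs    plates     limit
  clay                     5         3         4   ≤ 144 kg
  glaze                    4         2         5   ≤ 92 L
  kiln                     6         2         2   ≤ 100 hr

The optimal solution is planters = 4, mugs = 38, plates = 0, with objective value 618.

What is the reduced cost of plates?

-2

Check each constraint at x*: clay 134/144 (slack 10); glaze 92/92 (tight); kiln 100/100 (tight).
By complementary slackness, y = 0 for the non-binding constraint.
The binding rows give the dual system: 4·y_glaze + 6·y_kiln = 31 and 2·y_glaze + 2·y_kiln = 13.
→ y_glaze = 4 and y_kiln = 2.5.
Reduced cost of plates: c₃ − yᵀa₃ = 23 − (4·5 + 2.5·2) = 23 − 25 = -2.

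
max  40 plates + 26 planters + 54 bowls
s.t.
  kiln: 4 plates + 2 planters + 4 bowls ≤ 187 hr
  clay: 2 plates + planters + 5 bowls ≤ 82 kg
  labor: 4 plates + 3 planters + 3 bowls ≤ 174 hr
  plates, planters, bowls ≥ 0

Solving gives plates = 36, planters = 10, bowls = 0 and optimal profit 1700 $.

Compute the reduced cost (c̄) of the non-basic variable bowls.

Check each constraint at x*: kiln 164/187 (slack 23); clay 82/82 (tight); labor 174/174 (tight).
By complementary slackness, y = 0 for the non-binding constraint.
Dual feasibility on the basic columns requires 2·y_clay + 4·y_labor = 40, 1·y_clay + 3·y_labor = 26.
This yields shadow prices y_clay = 8, y_labor = 6.
Reduced cost of bowls: c₃ − yᵀa₃ = 54 − (8·5 + 6·3) = 54 − 58 = -4.

-4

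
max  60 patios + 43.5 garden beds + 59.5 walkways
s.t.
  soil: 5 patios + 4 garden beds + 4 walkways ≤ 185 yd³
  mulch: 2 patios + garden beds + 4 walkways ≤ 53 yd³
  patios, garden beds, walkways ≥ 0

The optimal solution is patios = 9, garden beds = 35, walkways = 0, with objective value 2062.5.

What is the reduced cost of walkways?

-6.5

Check each constraint at x*: soil 185/185 (tight); mulch 53/53 (tight).
Dual feasibility on the basic columns requires 5·y_soil + 2·y_mulch = 60, 4·y_soil + 1·y_mulch = 43.5.
→ y_soil = 9 and y_mulch = 7.5.
Reduced cost of walkways: c₃ − yᵀa₃ = 59.5 − (9·4 + 7.5·4) = 59.5 − 66 = -6.5.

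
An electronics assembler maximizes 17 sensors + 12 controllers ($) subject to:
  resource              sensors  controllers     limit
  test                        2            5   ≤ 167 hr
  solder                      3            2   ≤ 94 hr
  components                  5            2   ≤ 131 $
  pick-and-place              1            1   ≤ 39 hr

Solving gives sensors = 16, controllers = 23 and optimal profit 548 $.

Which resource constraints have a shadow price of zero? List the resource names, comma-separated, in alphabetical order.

components, test

test: 147/167 (slack 20)
solder: 94/94 (binding)
components: 126/131 (slack 5)
pick-and-place: 39/39 (binding)
By complementary slackness, a constraint with positive slack has shadow price 0 → components, test.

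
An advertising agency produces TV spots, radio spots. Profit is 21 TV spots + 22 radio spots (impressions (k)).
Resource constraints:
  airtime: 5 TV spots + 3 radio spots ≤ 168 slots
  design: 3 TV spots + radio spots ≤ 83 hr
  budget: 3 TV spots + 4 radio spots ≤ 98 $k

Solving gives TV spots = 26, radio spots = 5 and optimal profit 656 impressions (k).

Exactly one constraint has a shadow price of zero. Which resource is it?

airtime

airtime: 145/168 (slack 23)
design: 83/83 (binding)
budget: 98/98 (binding)
By complementary slackness, a constraint with positive slack has shadow price 0 → airtime.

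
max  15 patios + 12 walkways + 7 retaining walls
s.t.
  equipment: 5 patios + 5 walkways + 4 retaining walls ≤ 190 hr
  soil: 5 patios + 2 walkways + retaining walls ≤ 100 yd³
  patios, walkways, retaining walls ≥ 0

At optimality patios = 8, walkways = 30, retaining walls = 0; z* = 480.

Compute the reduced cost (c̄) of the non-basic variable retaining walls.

-2

At the optimum: equipment uses 190 of 190 (binding); soil uses 100 of 100 (binding).
From A_Bᵀ y = c: 5·y_equipment + 5·y_soil = 15; 5·y_equipment + 2·y_soil = 12.
This yields shadow prices y_equipment = 2, y_soil = 1.
Reduced cost of retaining walls: c₃ − yᵀa₃ = 7 − (2·4 + 1·1) = 7 − 9 = -2.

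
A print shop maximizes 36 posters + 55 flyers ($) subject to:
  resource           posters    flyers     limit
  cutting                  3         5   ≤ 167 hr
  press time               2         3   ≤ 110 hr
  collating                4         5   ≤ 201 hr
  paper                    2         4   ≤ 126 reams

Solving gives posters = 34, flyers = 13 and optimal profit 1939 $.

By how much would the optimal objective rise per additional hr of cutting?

8

At the optimum: cutting uses 167 of 167 (binding); press time uses 107 of 110 (slack = 3); collating uses 201 of 201 (binding); paper uses 120 of 126 (slack = 6).
By complementary slackness, y = 0 for the non-binding constraints.
Dual feasibility on the basic columns requires 3·y_cutting + 4·y_collating = 36, 5·y_cutting + 5·y_collating = 55.
→ y_cutting = 8 and y_collating = 3.
Shadow price of cutting = 8.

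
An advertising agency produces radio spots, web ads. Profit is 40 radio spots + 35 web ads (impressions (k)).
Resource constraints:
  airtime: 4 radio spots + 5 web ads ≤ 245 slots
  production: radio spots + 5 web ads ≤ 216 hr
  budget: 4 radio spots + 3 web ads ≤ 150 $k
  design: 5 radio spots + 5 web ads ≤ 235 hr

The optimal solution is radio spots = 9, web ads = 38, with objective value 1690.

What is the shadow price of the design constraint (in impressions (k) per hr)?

4

Binding: budget and design. Non-binding: airtime (19 unused), production (17 unused).
Since airtime, production are not tight, their duals are 0.
From A_Bᵀ y = c: 4·y_budget + 5·y_design = 40; 3·y_budget + 5·y_design = 35.
Solving: y_budget = 5, y_design = 4.
Shadow price of design = 4.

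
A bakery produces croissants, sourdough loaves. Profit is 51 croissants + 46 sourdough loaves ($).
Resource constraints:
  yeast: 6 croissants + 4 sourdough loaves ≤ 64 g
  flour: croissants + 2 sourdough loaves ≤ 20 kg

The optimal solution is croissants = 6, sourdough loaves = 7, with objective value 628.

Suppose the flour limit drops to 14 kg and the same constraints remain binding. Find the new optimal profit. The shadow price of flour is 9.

Δb = -6, so new z* = 628 + (9)·(-6) = 628 − 54 = 574.

574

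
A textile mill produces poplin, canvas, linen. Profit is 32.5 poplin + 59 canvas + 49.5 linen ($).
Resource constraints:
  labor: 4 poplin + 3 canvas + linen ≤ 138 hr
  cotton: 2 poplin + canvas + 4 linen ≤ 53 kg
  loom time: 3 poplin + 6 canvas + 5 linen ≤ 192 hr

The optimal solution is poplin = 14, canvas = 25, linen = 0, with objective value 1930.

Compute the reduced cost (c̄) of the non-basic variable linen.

Binding: cotton and loom time. Non-binding: labor (7 unused).
By complementary slackness, y = 0 for the non-binding constraint.
The binding rows give the dual system: 2·y_cotton + 3·y_loom time = 32.5 and 1·y_cotton + 6·y_loom time = 59.
Solving: y_cotton = 2, y_loom time = 9.5.
Reduced cost of linen: c₃ − yᵀa₃ = 49.5 − (2·4 + 9.5·5) = 49.5 − 55.5 = -6.

-6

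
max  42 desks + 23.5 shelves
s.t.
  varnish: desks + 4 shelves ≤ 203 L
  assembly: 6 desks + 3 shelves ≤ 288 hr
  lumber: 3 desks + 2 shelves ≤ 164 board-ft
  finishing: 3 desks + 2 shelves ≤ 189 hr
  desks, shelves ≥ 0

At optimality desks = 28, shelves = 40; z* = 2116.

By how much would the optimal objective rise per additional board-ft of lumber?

5

Check each constraint at x*: varnish 188/203 (slack 15); assembly 288/288 (tight); lumber 164/164 (tight); finishing 164/189 (slack 25).
By complementary slackness, y = 0 for the non-binding constraints.
From A_Bᵀ y = c: 6·y_assembly + 3·y_lumber = 42; 3·y_assembly + 2·y_lumber = 23.5.
This yields shadow prices y_assembly = 4.5, y_lumber = 5.
Shadow price of lumber = 5.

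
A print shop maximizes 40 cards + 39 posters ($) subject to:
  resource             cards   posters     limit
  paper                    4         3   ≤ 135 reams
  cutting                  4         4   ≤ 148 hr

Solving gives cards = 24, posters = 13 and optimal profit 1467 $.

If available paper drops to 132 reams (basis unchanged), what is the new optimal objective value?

Check each constraint at x*: paper 135/135 (tight); cutting 148/148 (tight).
Dual feasibility on the basic columns requires 4·y_paper + 4·y_cutting = 40, 3·y_paper + 4·y_cutting = 39.
→ y_paper = 1 and y_cutting = 9.
Δz = y_paper·Δb = 1 × (-3) = -3, so new z* = 1467 − 3 = 1464.

1464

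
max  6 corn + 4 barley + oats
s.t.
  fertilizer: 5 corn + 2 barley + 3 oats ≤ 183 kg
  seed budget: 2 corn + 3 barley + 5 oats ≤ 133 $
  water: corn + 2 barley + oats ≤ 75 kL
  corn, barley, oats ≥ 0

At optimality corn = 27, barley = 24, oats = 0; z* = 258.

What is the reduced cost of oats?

-3

Check each constraint at x*: fertilizer 183/183 (tight); seed budget 126/133 (slack 7); water 75/75 (tight).
By complementary slackness, y = 0 for the non-binding constraint.
From A_Bᵀ y = c: 5·y_fertilizer + 1·y_water = 6; 2·y_fertilizer + 2·y_water = 4.
This yields shadow prices y_fertilizer = 1, y_water = 1.
Reduced cost of oats: c₃ − yᵀa₃ = 1 − (1·3 + 1·1) = 1 − 4 = -3.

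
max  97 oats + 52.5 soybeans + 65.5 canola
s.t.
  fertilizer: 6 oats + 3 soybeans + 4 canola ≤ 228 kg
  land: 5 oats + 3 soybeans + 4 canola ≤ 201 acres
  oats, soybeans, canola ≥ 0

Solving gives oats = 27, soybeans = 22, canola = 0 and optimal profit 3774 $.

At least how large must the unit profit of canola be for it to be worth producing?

70

Both fertilizer and land are binding at x*.
The binding rows give the dual system: 6·y_fertilizer + 5·y_land = 97 and 3·y_fertilizer + 3·y_land = 52.5.
Solving: y_fertilizer = 9.5, y_land = 8.
canola enters the basis when its profit ≥ yᵀa₃ = 9.5·4 + 8·4 = 70.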